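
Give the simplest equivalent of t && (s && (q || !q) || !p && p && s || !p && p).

t && s

t && (s && (q || !q) || !p && p && s || !p && p)
= t && (s || !p && p && s || !p && p)   [complement / identity]
= t && (s || !p && p)   [absorption]
= t && s   [complement / identity]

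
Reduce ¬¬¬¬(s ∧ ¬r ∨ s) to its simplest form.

s

¬¬¬¬(s ∧ ¬r ∨ s)
= ¬¬¬¬s   (absorption)
= ¬¬s   (double negation)
= s   (double negation)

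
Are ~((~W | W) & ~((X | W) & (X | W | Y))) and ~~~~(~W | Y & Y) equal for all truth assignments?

No

E1: ~((~W | W) & ~((X | W) & (X | W | Y)))
    = ~((~W | W) & ~(X | W))   (absorption)
    = ~~(X | W)   (complement / identity)
    = X | W   (double negation)
E2: ~~~~(~W | Y & Y)
    = ~~(~W | Y & Y)   (double negation)
    = ~~(~W | Y)   (idempotence)
    = ~W | Y   (double negation)
These differ: at W=0, X=0, Y=0, E1 = 0 but E2 = 1.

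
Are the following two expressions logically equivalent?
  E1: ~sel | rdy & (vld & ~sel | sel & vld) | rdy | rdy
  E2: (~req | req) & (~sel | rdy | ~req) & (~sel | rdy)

Yes

E1: ~sel | rdy & (vld & ~sel | sel & vld) | rdy | rdy
    = ~sel | rdy & vld | rdy | rdy   (distribution)
    = ~sel | rdy & vld | rdy   (idempotence)
    = ~sel | rdy   (absorption)
E2: (~req | req) & (~sel | rdy | ~req) & (~sel | rdy)
    = (~sel | rdy | ~req) & (~sel | rdy)   (complement / identity)
    = ~sel | rdy   (absorption)
Both reduce to ~sel | rdy, so they are equivalent.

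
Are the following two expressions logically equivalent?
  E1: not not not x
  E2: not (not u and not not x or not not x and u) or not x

Yes

E1: not not not x
    = not x   [double negation]
E2: not (not u and not not x or not not x and u) or not x
    = not not not x or not x   [distribution]
    = not x or not x   [double negation]
    = not x   [idempotence]
Both reduce to not x, so they are equivalent.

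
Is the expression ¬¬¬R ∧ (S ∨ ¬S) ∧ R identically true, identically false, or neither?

¬¬¬R ∧ (S ∨ ¬S) ∧ R
= ¬R ∧ (S ∨ ¬S) ∧ R
= ¬R ∧ R
= False

identically false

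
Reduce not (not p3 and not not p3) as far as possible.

not (not p3 and not not p3)
= p3 or not p3   — De Morgan
= True   — complement

True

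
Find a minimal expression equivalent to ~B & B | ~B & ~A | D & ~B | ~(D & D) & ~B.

~B & B | ~B & ~A | D & ~B | ~(D & D) & ~B
= ~B & B | ~B & ~A | D & ~B | ~D & ~B   [idempotence]
= ~B & B | ~B & ~A | ~B   [distribution]
= ~B & ~A | ~B   [complement / identity]
= ~B   [absorption]

~B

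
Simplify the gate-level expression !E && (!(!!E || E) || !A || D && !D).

!E

!E && (!(!!E || E) || !A || D && !D)
= !E && (!(!!E || E) || !A)   (complement / identity)
= !E && (!(E || E) || !A)   (double negation)
= !E && (!E || !A)   (idempotence)
= !E   (absorption)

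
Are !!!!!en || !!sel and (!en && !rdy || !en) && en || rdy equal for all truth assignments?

No

E1: !!!!!en || !!sel
    = !!!!!en || sel   (double negation)
    = !!!en || sel   (double negation)
    = !en || sel   (double negation)
E2: (!en && !rdy || !en) && en || rdy
    = !en && en || rdy   (absorption)
    = rdy   (complement / identity)
These differ: at en=0, rdy=0, sel=0, E1 = 1 but E2 = 0.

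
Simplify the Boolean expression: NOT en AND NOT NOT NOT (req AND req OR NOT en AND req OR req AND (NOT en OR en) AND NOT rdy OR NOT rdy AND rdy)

NOT en AND NOT NOT NOT (req AND req OR NOT en AND req OR req AND (NOT en OR en) AND NOT rdy OR NOT rdy AND rdy)
= NOT en AND NOT NOT NOT (req AND req OR NOT en AND req OR req AND (NOT en OR en) AND NOT rdy)   (complement / identity)
= NOT en AND NOT (req AND req OR NOT en AND req OR req AND (NOT en OR en) AND NOT rdy)   (double negation)
= NOT en AND NOT (req AND req OR NOT en AND req OR req AND NOT rdy)   (complement / identity)
= NOT en AND NOT (req AND (req OR NOT en) OR req AND NOT rdy)   (distribution)
= NOT en AND NOT (req OR req AND NOT rdy)   (absorption)
= NOT en AND NOT req   (absorption)

NOT en AND NOT req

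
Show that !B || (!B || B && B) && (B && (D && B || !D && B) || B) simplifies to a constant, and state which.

true

!B || (!B || B && B) && (B && (D && B || !D && B) || B)
= !B || (!B || B && B) && (B && B || B)   — distribution
= !B || B && B || !B && B   — distribution
= !B || B   — distribution
= true   — complement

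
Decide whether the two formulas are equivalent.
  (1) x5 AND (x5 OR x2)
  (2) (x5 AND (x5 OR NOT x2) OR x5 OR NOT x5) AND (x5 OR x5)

E1: x5 AND (x5 OR x2)
    = x5   [absorption]
E2: (x5 AND (x5 OR NOT x2) OR x5 OR NOT x5) AND (x5 OR x5)
    = (x5 OR x5 OR NOT x5) AND (x5 OR x5)   [absorption]
    = (x5 OR NOT x5) AND (x5 OR x5)   [idempotence]
    = x5 OR x5   [complement / identity]
    = x5   [idempotence]
Both reduce to x5, so they are equivalent.

Yes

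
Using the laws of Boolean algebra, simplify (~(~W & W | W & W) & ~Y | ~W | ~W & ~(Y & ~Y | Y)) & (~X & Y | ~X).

~W & ~X

(~(~W & W | W & W) & ~Y | ~W | ~W & ~(Y & ~Y | Y)) & (~X & Y | ~X)
= (~W & ~Y | ~W | ~W & ~(Y & ~Y | Y)) & (~X & Y | ~X)   [distribution]
= (~W & ~Y | ~W | ~W & ~Y) & (~X & Y | ~X)   [complement / identity]
= (~W & ~Y | ~W) & (~X & Y | ~X)   [absorption]
= (~W & ~Y | ~W) & ~X   [absorption]
= ~W & ~X   [absorption]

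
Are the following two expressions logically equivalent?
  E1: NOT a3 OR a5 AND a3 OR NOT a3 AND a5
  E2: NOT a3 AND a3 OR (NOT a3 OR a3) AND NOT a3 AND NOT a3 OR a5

E1: NOT a3 OR a5 AND a3 OR NOT a3 AND a5
    = NOT a3 OR a5   — distribution
E2: NOT a3 AND a3 OR (NOT a3 OR a3) AND NOT a3 AND NOT a3 OR a5
    = NOT a3 AND a3 OR NOT a3 AND NOT a3 OR a5   — complement / identity
    = NOT a3 OR a5   — distribution
Both reduce to NOT a3 OR a5, so they are equivalent.

Yes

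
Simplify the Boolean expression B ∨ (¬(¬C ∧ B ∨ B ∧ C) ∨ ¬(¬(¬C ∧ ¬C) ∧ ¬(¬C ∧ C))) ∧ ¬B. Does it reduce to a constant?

True

B ∨ (¬(¬C ∧ B ∨ B ∧ C) ∨ ¬(¬(¬C ∧ ¬C) ∧ ¬(¬C ∧ C))) ∧ ¬B
= B ∨ (¬(¬C ∧ B ∨ B ∧ C) ∨ ¬C ∧ ¬C ∨ ¬C ∧ C) ∧ ¬B
= B ∨ (¬(¬C ∧ B ∨ B ∧ C) ∨ ¬C) ∧ ¬B
= B ∨ (¬B ∨ ¬C) ∧ ¬B
= B ∨ ¬B
= True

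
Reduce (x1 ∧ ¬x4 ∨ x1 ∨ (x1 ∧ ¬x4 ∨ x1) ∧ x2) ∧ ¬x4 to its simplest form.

(x1 ∧ ¬x4 ∨ x1 ∨ (x1 ∧ ¬x4 ∨ x1) ∧ x2) ∧ ¬x4
= (x1 ∧ ¬x4 ∨ x1) ∧ ¬x4   [absorption]
= x1 ∧ ¬x4   [absorption]

x1 ∧ ¬x4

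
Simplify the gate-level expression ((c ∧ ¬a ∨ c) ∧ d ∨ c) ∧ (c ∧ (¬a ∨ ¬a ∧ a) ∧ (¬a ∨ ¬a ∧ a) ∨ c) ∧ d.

((c ∧ ¬a ∨ c) ∧ d ∨ c) ∧ (c ∧ (¬a ∨ ¬a ∧ a) ∧ (¬a ∨ ¬a ∧ a) ∨ c) ∧ d
= ((c ∧ ¬a ∨ c) ∧ d ∨ c) ∧ (c ∧ (¬a ∧ a ∨ ¬a ∧ ¬a) ∨ c) ∧ d   [distribution]
= ((c ∧ ¬a ∨ c) ∧ d ∨ c) ∧ (c ∧ ¬a ∨ c) ∧ d   [distribution]
= (c ∧ ¬a ∨ c) ∧ d   [absorption]
= c ∧ d   [absorption]

c ∧ d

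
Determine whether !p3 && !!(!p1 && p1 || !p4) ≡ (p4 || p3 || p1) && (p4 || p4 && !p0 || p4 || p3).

E1: !p3 && !!(!p1 && p1 || !p4)
    = !p3 && !!!p4   (complement / identity)
    = !p3 && !p4   (double negation)
E2: (p4 || p3 || p1) && (p4 || p4 && !p0 || p4 || p3)
    = (p4 || p3 || p1) && (p4 || p4 || p3)   (absorption)
    = (p4 || p3 || p1) && (p4 || p3)   (idempotence)
    = p4 || p3   (absorption)
These differ: at p0=1, p1=0, p3=1, p4=0, E1 = 0 but E2 = 1.

No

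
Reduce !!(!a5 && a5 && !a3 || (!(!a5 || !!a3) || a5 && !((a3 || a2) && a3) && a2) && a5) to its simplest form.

!!(!a5 && a5 && !a3 || (!(!a5 || !!a3) || a5 && !((a3 || a2) && a3) && a2) && a5)
= !!(!a5 && a5 && !a3 || (!(!a5 || !!a3) || a5 && !a3 && a2) && a5)
= !!(!a5 && a5 && !a3 || (a5 && !a3 || a5 && !a3 && a2) && a5)
= !a5 && a5 && !a3 || (a5 && !a3 || a5 && !a3 && a2) && a5
= !a5 && a5 && !a3 || a5 && !a3 && a5
= a5 && !a3

a5 && !a3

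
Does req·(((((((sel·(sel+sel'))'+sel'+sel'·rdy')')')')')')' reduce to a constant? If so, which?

req·(((((((sel·(sel+sel'))'+sel'+sel'·rdy')')')')')')'
= req·(((((((sel·(sel+sel'))'+sel')')')')')')'
= req·(((((sel·(sel+sel'))'+sel')')')')'
= req·(((sel·(sel+sel')·sel)')')'
= req·(sel·(sel+sel')·sel)'
= req·(sel·sel)'
= req·sel'
This depends on req, sel, so it is not a constant.

no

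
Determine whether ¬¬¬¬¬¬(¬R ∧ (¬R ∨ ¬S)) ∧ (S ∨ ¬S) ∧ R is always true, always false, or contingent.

¬¬¬¬¬¬(¬R ∧ (¬R ∨ ¬S)) ∧ (S ∨ ¬S) ∧ R
= ¬¬¬¬¬¬(¬R ∧ (¬R ∨ ¬S)) ∧ R   — complement / identity
= ¬¬¬¬(¬R ∧ (¬R ∨ ¬S)) ∧ R   — double negation
= ¬¬¬¬¬R ∧ R   — absorption
= ¬¬¬R ∧ R   — double negation
= ¬R ∧ R   — double negation
= False   — complement

always false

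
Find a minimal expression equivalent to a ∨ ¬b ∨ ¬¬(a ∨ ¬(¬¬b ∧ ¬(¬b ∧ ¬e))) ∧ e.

a ∨ ¬b

a ∨ ¬b ∨ ¬¬(a ∨ ¬(¬¬b ∧ ¬(¬b ∧ ¬e))) ∧ e
= a ∨ ¬b ∨ ¬¬(a ∨ ¬b ∨ ¬b ∧ ¬e) ∧ e
= a ∨ ¬b ∨ ¬¬(a ∨ ¬b) ∧ e
= a ∨ ¬b ∨ (a ∨ ¬b) ∧ e
= a ∨ ¬b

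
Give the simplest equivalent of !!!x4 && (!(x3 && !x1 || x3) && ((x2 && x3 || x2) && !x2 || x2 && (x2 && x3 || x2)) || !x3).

!x4 && !x3

!!!x4 && (!(x3 && !x1 || x3) && ((x2 && x3 || x2) && !x2 || x2 && (x2 && x3 || x2)) || !x3)
= !x4 && (!(x3 && !x1 || x3) && ((x2 && x3 || x2) && !x2 || x2 && (x2 && x3 || x2)) || !x3)   — double negation
= !x4 && (!(x3 && !x1 || x3) && (x2 && x3 || x2) || !x3)   — distribution
= !x4 && (!(x3 && !x1 || x3) && x2 || !x3)   — absorption
= !x4 && (!x3 && x2 || !x3)   — absorption
= !x4 && !x3   — absorption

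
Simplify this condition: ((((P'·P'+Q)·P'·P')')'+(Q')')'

((((P'·P'+Q)·P'·P')')'+(Q')')'
= ((P'·P'+Q)·P'·P')'·Q'   [De Morgan]
= (P'·P')'·Q'   [absorption]
= (P+P)·Q'   [De Morgan]
= P·Q'   [idempotence]

P·Q'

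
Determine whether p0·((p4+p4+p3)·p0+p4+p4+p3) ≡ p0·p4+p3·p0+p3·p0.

E1: p0·((p4+p4+p3)·p0+p4+p4+p3)
    = p0·(p4+p4+p3)
    = p0·(p4+p3)
E2: p0·p4+p3·p0+p3·p0
    = p0·p4+p3·p0
    = p0·(p4+p3)
Both reduce to p0·(p4+p3), so they are equivalent.

Yes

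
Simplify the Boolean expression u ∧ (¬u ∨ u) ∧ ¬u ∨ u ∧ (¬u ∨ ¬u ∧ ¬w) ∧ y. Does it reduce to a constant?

u ∧ (¬u ∨ u) ∧ ¬u ∨ u ∧ (¬u ∨ ¬u ∧ ¬w) ∧ y
= u ∧ (¬u ∨ u) ∧ ¬u ∨ u ∧ ¬u ∧ y   — absorption
= u ∧ ¬u ∨ u ∧ ¬u ∧ y   — complement / identity
= u ∧ ¬u   — absorption
= False   — complement

False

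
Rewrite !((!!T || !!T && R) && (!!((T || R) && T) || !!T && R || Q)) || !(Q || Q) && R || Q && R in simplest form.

!((!!T || !!T && R) && (!!((T || R) && T) || !!T && R || Q)) || !(Q || Q) && R || Q && R
= !((!!T || !!T && R) && (!!((T || R) && T) || !!T && R || Q)) || !Q && R || Q && R
= !((!!T || !!T && R) && (!!T || !!T && R || Q)) || !Q && R || Q && R
= !(!!T || !!T && R) || !Q && R || Q && R
= !!!T || !Q && R || Q && R
= !T || !Q && R || Q && R
= !T || R

!T || R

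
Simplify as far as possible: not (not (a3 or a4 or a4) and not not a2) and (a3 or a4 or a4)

not (not (a3 or a4 or a4) and not not a2) and (a3 or a4 or a4)
= (a3 or a4 or a4 or not a2) and (a3 or a4 or a4)   [De Morgan]
= a3 or a4 or a4   [absorption]
= a3 or a4   [idempotence]

a3 or a4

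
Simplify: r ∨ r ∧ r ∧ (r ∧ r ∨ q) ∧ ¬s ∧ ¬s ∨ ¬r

r ∨ r ∧ r ∧ (r ∧ r ∨ q) ∧ ¬s ∧ ¬s ∨ ¬r
= r ∨ r ∧ r ∧ (r ∧ r ∨ q) ∧ ¬s ∨ ¬r   [idempotence]
= r ∨ r ∧ r ∧ ¬s ∨ ¬r   [absorption]
= r ∨ r ∧ ¬s ∨ ¬r   [idempotence]
= r ∨ ¬r   [absorption]
= True   [complement]

True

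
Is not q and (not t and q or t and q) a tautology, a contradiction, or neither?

contradiction

not q and (not t and q or t and q)
= not q and q and (not t or t)
= not q and q
= False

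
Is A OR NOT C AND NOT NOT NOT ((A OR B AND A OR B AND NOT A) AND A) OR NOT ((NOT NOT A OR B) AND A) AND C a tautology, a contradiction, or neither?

tautology

A OR NOT C AND NOT NOT NOT ((A OR B AND A OR B AND NOT A) AND A) OR NOT ((NOT NOT A OR B) AND A) AND C
= A OR NOT C AND NOT NOT NOT ((A OR B AND A OR B AND NOT A) AND A) OR NOT ((A OR B) AND A) AND C   — double negation
= A OR NOT C AND NOT ((A OR B AND A OR B AND NOT A) AND A) OR NOT ((A OR B) AND A) AND C   — double negation
= A OR NOT C AND NOT ((A OR B) AND A) OR NOT ((A OR B) AND A) AND C   — distribution
= A OR NOT ((A OR B) AND A)   — distribution
= A OR NOT A   — absorption
= TRUE   — complement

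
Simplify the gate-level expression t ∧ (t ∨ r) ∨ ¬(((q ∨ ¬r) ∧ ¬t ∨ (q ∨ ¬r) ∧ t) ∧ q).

t ∧ (t ∨ r) ∨ ¬(((q ∨ ¬r) ∧ ¬t ∨ (q ∨ ¬r) ∧ t) ∧ q)
= t ∧ (t ∨ r) ∨ ¬((q ∨ ¬r) ∧ q)   (distribution)
= t ∧ (t ∨ r) ∨ ¬q   (absorption)
= t ∨ ¬q   (absorption)

t ∨ ¬q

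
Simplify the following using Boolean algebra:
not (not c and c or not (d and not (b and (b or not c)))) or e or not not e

not (not c and c or not (d and not (b and (b or not c)))) or e or not not e
= not (not c and c or not (d and not (b and (b or not c)))) or e or e   (double negation)
= not not (d and not (b and (b or not c))) or e or e   (complement / identity)
= not not (d and not (b and (b or not c))) or e   (idempotence)
= not not (d and not b) or e   (absorption)
= d and not b or e   (double negation)

d and not b or e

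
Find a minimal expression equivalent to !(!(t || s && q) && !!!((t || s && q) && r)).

t || s && q

!(!(t || s && q) && !!!((t || s && q) && r))
= !(!(t || s && q) && !((t || s && q) && r))
= t || s && q || (t || s && q) && r
= t || s && q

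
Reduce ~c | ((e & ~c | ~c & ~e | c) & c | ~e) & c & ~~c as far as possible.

~c | ((e & ~c | ~c & ~e | c) & c | ~e) & c & ~~c
= ~c | ((e & ~c | ~c & ~e | c) & c | ~e) & c & c   (double negation)
= ~c | ((e & ~c | ~c & ~e | c) & c | ~e) & c   (idempotence)
= ~c | ((~c | c) & c | ~e) & c   (distribution)
= ~c | (c | ~e) & c   (complement / identity)
= ~c | c   (absorption)
= 1   (complement)

1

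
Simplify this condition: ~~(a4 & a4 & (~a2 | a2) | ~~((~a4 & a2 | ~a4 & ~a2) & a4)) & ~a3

a4 & ~a3

~~(a4 & a4 & (~a2 | a2) | ~~((~a4 & a2 | ~a4 & ~a2) & a4)) & ~a3
= ~~(a4 & a4 & (~a2 | a2) | ~~(~a4 & a4)) & ~a3   — distribution
= ~~(a4 & a4 & (~a2 | a2) | ~a4 & a4) & ~a3   — double negation
= ~~(a4 & a4 | ~a4 & a4) & ~a3   — complement / identity
= (a4 & a4 | ~a4 & a4) & ~a3   — double negation
= a4 & ~a3   — distribution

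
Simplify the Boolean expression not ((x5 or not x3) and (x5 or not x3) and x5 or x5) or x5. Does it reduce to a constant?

True

not ((x5 or not x3) and (x5 or not x3) and x5 or x5) or x5
= not ((x5 or not x3) and x5 or x5) or x5   (absorption)
= not (x5 or x5) or x5   (absorption)
= not x5 or x5   (idempotence)
= True   (complement)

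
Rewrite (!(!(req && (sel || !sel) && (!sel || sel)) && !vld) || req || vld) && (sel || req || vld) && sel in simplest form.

(!(!(req && (sel || !sel) && (!sel || sel)) && !vld) || req || vld) && (sel || req || vld) && sel
= (!(!(req && (!sel || sel)) && !vld) || req || vld) && (sel || req || vld) && sel   (complement / identity)
= (req && (!sel || sel) || vld || req || vld) && (sel || req || vld) && sel   (De Morgan)
= (req || vld || req || vld) && (sel || req || vld) && sel   (complement / identity)
= ((req || vld) && sel || req || vld) && sel   (distribution)
= (req || vld) && sel   (absorption)

(req || vld) && sel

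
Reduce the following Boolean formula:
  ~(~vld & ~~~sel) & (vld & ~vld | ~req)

(vld | sel) & ~req

~(~vld & ~~~sel) & (vld & ~vld | ~req)
= (vld | ~~sel) & (vld & ~vld | ~req)   (De Morgan)
= (vld | ~~sel) & ~req   (complement / identity)
= (vld | sel) & ~req   (double negation)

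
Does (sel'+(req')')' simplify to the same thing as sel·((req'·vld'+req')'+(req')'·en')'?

Yes

E1: (sel'+(req')')'
    = sel·req'
E2: sel·((req'·vld'+req')'+(req')'·en')'
    = sel·((req')'+(req')'·en')'
    = sel·((req')')'
    = sel·req'
Both reduce to sel·req', so they are equivalent.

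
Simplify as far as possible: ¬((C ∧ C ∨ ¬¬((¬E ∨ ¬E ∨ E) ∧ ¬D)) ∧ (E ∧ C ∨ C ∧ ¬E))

¬C

¬((C ∧ C ∨ ¬¬((¬E ∨ ¬E ∨ E) ∧ ¬D)) ∧ (E ∧ C ∨ C ∧ ¬E))
= ¬((C ∧ C ∨ ¬¬((¬E ∨ ¬E ∨ E) ∧ ¬D)) ∧ C)   — distribution
= ¬((C ∧ C ∨ (¬E ∨ ¬E ∨ E) ∧ ¬D) ∧ C)   — double negation
= ¬((C ∨ (¬E ∨ ¬E ∨ E) ∧ ¬D) ∧ C)   — idempotence
= ¬((C ∨ (¬E ∨ E) ∧ ¬D) ∧ C)   — idempotence
= ¬((C ∨ ¬D) ∧ C)   — complement / identity
= ¬C   — absorption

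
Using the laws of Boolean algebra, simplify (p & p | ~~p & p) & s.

p & s

(p & p | ~~p & p) & s
= (p & p | p & p) & s   (double negation)
= p & p & s   (idempotence)
= p & s   (idempotence)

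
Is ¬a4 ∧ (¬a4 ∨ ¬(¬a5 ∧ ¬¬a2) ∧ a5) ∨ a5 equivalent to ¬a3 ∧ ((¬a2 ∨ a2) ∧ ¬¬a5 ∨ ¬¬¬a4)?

No

E1: ¬a4 ∧ (¬a4 ∨ ¬(¬a5 ∧ ¬¬a2) ∧ a5) ∨ a5
    = ¬a4 ∧ (¬a4 ∨ (a5 ∨ ¬a2) ∧ a5) ∨ a5   — De Morgan
    = ¬a4 ∧ (¬a4 ∨ a5) ∨ a5   — absorption
    = ¬a4 ∨ a5   — absorption
E2: ¬a3 ∧ ((¬a2 ∨ a2) ∧ ¬¬a5 ∨ ¬¬¬a4)
    = ¬a3 ∧ ((¬a2 ∨ a2) ∧ a5 ∨ ¬¬¬a4)   — double negation
    = ¬a3 ∧ (a5 ∨ ¬¬¬a4)   — complement / identity
    = ¬a3 ∧ (a5 ∨ ¬a4)   — double negation
These differ: at a2=0, a3=1, a4=0, a5=0, E1 = 1 but E2 = 0.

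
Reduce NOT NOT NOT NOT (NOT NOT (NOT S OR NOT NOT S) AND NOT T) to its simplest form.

NOT T

NOT NOT NOT NOT (NOT NOT (NOT S OR NOT NOT S) AND NOT T)
= NOT NOT NOT (NOT (NOT S OR NOT NOT S) OR T)   — De Morgan
= NOT NOT NOT (S AND NOT S OR T)   — De Morgan
= NOT (S AND NOT S OR T)   — double negation
= NOT T   — complement / identity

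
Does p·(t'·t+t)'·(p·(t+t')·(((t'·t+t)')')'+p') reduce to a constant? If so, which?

p·(t'·t+t)'·(p·(t+t')·(((t'·t+t)')')'+p')
= p·(t'·t+t)'·(p·(((t'·t+t)')')'+p')   — complement / identity
= p·(t'·t+t)'·(p·(t'·t+t)'+p')   — double negation
= p·(t'·t+t)'   — absorption
= p·t'   — complement / identity
This depends on p, t, so it is not a constant.

no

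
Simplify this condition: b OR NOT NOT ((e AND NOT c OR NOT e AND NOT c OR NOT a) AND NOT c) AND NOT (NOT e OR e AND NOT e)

b OR NOT c AND e

b OR NOT NOT ((e AND NOT c OR NOT e AND NOT c OR NOT a) AND NOT c) AND NOT (NOT e OR e AND NOT e)
= b OR NOT NOT ((e AND NOT c OR NOT e AND NOT c OR NOT a) AND NOT c) AND NOT NOT e   — complement / identity
= b OR (e AND NOT c OR NOT e AND NOT c OR NOT a) AND NOT c AND NOT NOT e   — double negation
= b OR (NOT c OR NOT a) AND NOT c AND NOT NOT e   — distribution
= b OR (NOT c OR NOT a) AND NOT c AND e   — double negation
= b OR NOT c AND e   — absorption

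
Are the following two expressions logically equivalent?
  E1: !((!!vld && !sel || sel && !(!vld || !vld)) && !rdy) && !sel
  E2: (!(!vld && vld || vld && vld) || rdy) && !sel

Yes

E1: !((!!vld && !sel || sel && !(!vld || !vld)) && !rdy) && !sel
    = !((!!vld && !sel || sel && !!vld) && !rdy) && !sel   (idempotence)
    = !(!!vld && !rdy) && !sel   (distribution)
    = (!vld || rdy) && !sel   (De Morgan)
E2: (!(!vld && vld || vld && vld) || rdy) && !sel
    = (!vld || rdy) && !sel   (distribution)
Both reduce to (!vld || rdy) && !sel, so they are equivalent.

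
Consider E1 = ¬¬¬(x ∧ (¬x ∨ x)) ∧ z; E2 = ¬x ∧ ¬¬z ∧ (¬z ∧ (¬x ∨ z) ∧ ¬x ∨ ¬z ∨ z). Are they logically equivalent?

E1: ¬¬¬(x ∧ (¬x ∨ x)) ∧ z
    = ¬¬¬x ∧ z
    = ¬x ∧ z
E2: ¬x ∧ ¬¬z ∧ (¬z ∧ (¬x ∨ z) ∧ ¬x ∨ ¬z ∨ z)
    = ¬x ∧ z ∧ (¬z ∧ (¬x ∨ z) ∧ ¬x ∨ ¬z ∨ z)
    = ¬x ∧ z ∧ (¬z ∧ ¬x ∨ ¬z ∨ z)
    = ¬x ∧ z ∧ (¬z ∨ z)
    = ¬x ∧ z
Both reduce to ¬x ∧ z, so they are equivalent.

Yes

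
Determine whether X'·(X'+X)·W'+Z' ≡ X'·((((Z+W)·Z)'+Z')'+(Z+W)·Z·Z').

E1: X'·(X'+X)·W'+Z'
    = X'·W'+Z'   — complement / identity
E2: X'·((((Z+W)·Z)'+Z')'+(Z+W)·Z·Z')
    = X'·((Z+W)·Z·Z+(Z+W)·Z·Z')   — De Morgan
    = X'·(Z+W)·Z   — distribution
    = X'·Z   — absorption
These differ: at W=1, X=1, Z=0, E1 = 1 but E2 = 0.

No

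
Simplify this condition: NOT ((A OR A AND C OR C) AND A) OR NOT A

NOT A

NOT ((A OR A AND C OR C) AND A) OR NOT A
= NOT ((A OR C) AND A) OR NOT A   — absorption
= NOT A OR NOT A   — absorption
= NOT A   — idempotence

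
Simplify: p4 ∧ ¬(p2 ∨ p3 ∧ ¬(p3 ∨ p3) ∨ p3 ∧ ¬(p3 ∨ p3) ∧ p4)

p4 ∧ ¬p2

p4 ∧ ¬(p2 ∨ p3 ∧ ¬(p3 ∨ p3) ∨ p3 ∧ ¬(p3 ∨ p3) ∧ p4)
= p4 ∧ ¬(p2 ∨ p3 ∧ ¬(p3 ∨ p3))   [absorption]
= p4 ∧ ¬(p2 ∨ p3 ∧ ¬p3)   [idempotence]
= p4 ∧ ¬p2   [complement / identity]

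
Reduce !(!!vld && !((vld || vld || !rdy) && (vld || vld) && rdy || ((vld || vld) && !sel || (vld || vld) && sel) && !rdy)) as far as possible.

true

!(!!vld && !((vld || vld || !rdy) && (vld || vld) && rdy || ((vld || vld) && !sel || (vld || vld) && sel) && !rdy))
= !(!!vld && !((vld || vld) && rdy || ((vld || vld) && !sel || (vld || vld) && sel) && !rdy))
= !vld || (vld || vld) && rdy || ((vld || vld) && !sel || (vld || vld) && sel) && !rdy
= !vld || (vld || vld) && rdy || (vld || vld) && !rdy
= !vld || vld || vld
= !vld || vld
= true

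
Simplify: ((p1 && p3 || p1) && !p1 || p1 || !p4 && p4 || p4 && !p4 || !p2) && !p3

((p1 && p3 || p1) && !p1 || p1 || !p4 && p4 || p4 && !p4 || !p2) && !p3
= (p1 && !p1 || p1 || !p4 && p4 || p4 && !p4 || !p2) && !p3   — absorption
= (p1 || !p4 && p4 || p4 && !p4 || !p2) && !p3   — complement / identity
= (p1 || p4 && !p4 || !p2) && !p3   — complement / identity
= (p1 || !p2) && !p3   — complement / identity

(p1 || !p2) && !p3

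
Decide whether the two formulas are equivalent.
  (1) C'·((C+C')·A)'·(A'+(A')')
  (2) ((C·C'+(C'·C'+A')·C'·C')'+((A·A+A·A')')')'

Yes

E1: C'·((C+C')·A)'·(A'+(A')')
    = C'·((C+C')·A)'·(A'+A)   [double negation]
    = C'·((C+C')·A)'   [complement / identity]
    = C'·A'   [complement / identity]
E2: ((C·C'+(C'·C'+A')·C'·C')'+((A·A+A·A')')')'
    = ((C·C'+(C'·C'+A')·C'·C')'+(A')')'   [distribution]
    = ((C·C'+C'·C')'+(A')')'   [absorption]
    = ((C')'+(A')')'   [distribution]
    = C'·A'   [De Morgan]
Both reduce to C'·A', so they are equivalent.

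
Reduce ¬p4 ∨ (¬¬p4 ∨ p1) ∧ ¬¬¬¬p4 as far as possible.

True

¬p4 ∨ (¬¬p4 ∨ p1) ∧ ¬¬¬¬p4
= ¬p4 ∨ (¬¬p4 ∨ p1) ∧ ¬¬p4   [double negation]
= ¬p4 ∨ ¬¬p4   [absorption]
= ¬p4 ∨ p4   [double negation]
= True   [complement]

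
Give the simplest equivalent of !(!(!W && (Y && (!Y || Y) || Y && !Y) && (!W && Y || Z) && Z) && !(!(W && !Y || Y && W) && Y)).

!W && Y

!(!(!W && (Y && (!Y || Y) || Y && !Y) && (!W && Y || Z) && Z) && !(!(W && !Y || Y && W) && Y))
= !(!(!W && (Y || Y && !Y) && (!W && Y || Z) && Z) && !(!(W && !Y || Y && W) && Y))   (complement / identity)
= !(!(!W && (Y || Y && !Y) && (!W && Y || Z) && Z) && !(!W && Y))   (distribution)
= !(!(!W && Y && (!W && Y || Z) && Z) && !(!W && Y))   (complement / identity)
= !W && Y && (!W && Y || Z) && Z || !W && Y   (De Morgan)
= !W && Y && Z || !W && Y   (absorption)
= !W && Y   (absorption)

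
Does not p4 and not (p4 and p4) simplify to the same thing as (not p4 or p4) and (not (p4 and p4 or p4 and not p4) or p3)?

E1: not p4 and not (p4 and p4)
    = not p4 and not p4   [idempotence]
    = not p4   [idempotence]
E2: (not p4 or p4) and (not (p4 and p4 or p4 and not p4) or p3)
    = not (p4 and p4 or p4 and not p4) or p3   [complement / identity]
    = not p4 or p3   [distribution]
These differ: at p3=1, p4=1, E1 = 0 but E2 = 1.

No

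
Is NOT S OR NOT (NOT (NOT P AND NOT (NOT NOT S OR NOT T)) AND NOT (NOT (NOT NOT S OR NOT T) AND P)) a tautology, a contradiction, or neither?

neither

NOT S OR NOT (NOT (NOT P AND NOT (NOT NOT S OR NOT T)) AND NOT (NOT (NOT NOT S OR NOT T) AND P))
= NOT S OR NOT P AND NOT (NOT NOT S OR NOT T) OR NOT (NOT NOT S OR NOT T) AND P
= NOT S OR NOT (NOT NOT S OR NOT T)
= NOT S OR NOT S AND T
= NOT S
This depends on S, so it is not a constant.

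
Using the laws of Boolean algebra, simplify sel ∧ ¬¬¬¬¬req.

sel ∧ ¬req

sel ∧ ¬¬¬¬¬req
= sel ∧ ¬¬¬req   (double negation)
= sel ∧ ¬req   (double negation)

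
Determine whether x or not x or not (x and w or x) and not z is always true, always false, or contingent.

x or not x or not (x and w or x) and not z
= x or not x or not x and not z   — absorption
= x or not x   — absorption
= True   — complement

always true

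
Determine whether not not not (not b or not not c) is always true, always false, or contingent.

contingent

not not not (not b or not not c)
= not (not b or not not c)   [double negation]
= b and not c   [De Morgan]
This depends on b, c, so it is not a constant.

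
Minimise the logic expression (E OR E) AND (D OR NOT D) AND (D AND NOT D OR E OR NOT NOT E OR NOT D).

E

(E OR E) AND (D OR NOT D) AND (D AND NOT D OR E OR NOT NOT E OR NOT D)
= (E OR E) AND (D OR NOT D) AND (E OR NOT NOT E OR NOT D)   [complement / identity]
= (E OR E) AND (E OR NOT NOT E OR NOT D)   [complement / identity]
= (E OR E) AND (E OR E OR NOT D)   [double negation]
= E OR E   [absorption]
= E   [idempotence]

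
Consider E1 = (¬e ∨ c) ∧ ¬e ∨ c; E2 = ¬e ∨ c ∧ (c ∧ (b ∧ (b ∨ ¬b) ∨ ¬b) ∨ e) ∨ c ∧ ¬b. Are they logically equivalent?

Yes

E1: (¬e ∨ c) ∧ ¬e ∨ c
    = ¬e ∨ c
E2: ¬e ∨ c ∧ (c ∧ (b ∧ (b ∨ ¬b) ∨ ¬b) ∨ e) ∨ c ∧ ¬b
    = ¬e ∨ c ∧ (c ∧ (b ∨ ¬b) ∨ e) ∨ c ∧ ¬b
    = ¬e ∨ c ∧ (c ∨ e) ∨ c ∧ ¬b
    = ¬e ∨ c ∨ c ∧ ¬b
    = ¬e ∨ c
Both reduce to ¬e ∨ c, so they are equivalent.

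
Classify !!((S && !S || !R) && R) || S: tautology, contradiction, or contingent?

contingent

!!((S && !S || !R) && R) || S
= (S && !S || !R) && R || S   — double negation
= !R && R || S   — complement / identity
= S   — complement / identity
This depends on S, so it is not a constant.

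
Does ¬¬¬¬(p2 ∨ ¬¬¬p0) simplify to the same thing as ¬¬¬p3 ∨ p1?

No

E1: ¬¬¬¬(p2 ∨ ¬¬¬p0)
    = ¬¬(p2 ∨ ¬¬¬p0)   (double negation)
    = p2 ∨ ¬¬¬p0   (double negation)
    = p2 ∨ ¬p0   (double negation)
E2: ¬¬¬p3 ∨ p1
    = ¬p3 ∨ p1   (double negation)
These differ: at p0=1, p1=0, p2=0, p3=0, E1 = 0 but E2 = 1.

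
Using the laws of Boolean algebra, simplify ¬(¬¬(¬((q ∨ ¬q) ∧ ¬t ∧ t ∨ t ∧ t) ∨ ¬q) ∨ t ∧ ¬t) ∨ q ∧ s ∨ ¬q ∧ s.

¬(¬¬(¬((q ∨ ¬q) ∧ ¬t ∧ t ∨ t ∧ t) ∨ ¬q) ∨ t ∧ ¬t) ∨ q ∧ s ∨ ¬q ∧ s
= ¬¬¬(¬((q ∨ ¬q) ∧ ¬t ∧ t ∨ t ∧ t) ∨ ¬q) ∨ q ∧ s ∨ ¬q ∧ s   — complement / identity
= ¬¬(((q ∨ ¬q) ∧ ¬t ∧ t ∨ t ∧ t) ∧ q) ∨ q ∧ s ∨ ¬q ∧ s   — De Morgan
= ¬¬((¬t ∧ t ∨ t ∧ t) ∧ q) ∨ q ∧ s ∨ ¬q ∧ s   — complement / identity
= ¬¬((¬t ∧ t ∨ t ∧ t) ∧ q) ∨ s   — distribution
= (¬t ∧ t ∨ t ∧ t) ∧ q ∨ s   — double negation
= t ∧ q ∨ s   — distribution

t ∧ q ∨ s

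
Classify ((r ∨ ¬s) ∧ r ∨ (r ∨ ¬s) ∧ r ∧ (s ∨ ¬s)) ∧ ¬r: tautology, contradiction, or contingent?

((r ∨ ¬s) ∧ r ∨ (r ∨ ¬s) ∧ r ∧ (s ∨ ¬s)) ∧ ¬r
= ((r ∨ ¬s) ∧ r ∨ (r ∨ ¬s) ∧ r) ∧ ¬r
= (r ∨ ¬s) ∧ r ∧ ¬r
= r ∧ ¬r
= False

contradiction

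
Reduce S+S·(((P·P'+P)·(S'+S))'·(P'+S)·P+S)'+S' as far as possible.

S+S·(((P·P'+P)·(S'+S))'·(P'+S)·P+S)'+S'
= S+S·((P·(S'+S))'·(P'+S)·P+S)'+S'
= S+S·(P'·(P'+S)·P+S)'+S'
= S+S·(P'·P+S)'+S'
= S+S·S'+S'
= S+S'
= 1

1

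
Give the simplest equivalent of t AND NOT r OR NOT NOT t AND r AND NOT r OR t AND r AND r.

t

t AND NOT r OR NOT NOT t AND r AND NOT r OR t AND r AND r
= t AND NOT r OR t AND r AND NOT r OR t AND r AND r   — double negation
= t AND NOT r OR t AND r   — distribution
= t   — distribution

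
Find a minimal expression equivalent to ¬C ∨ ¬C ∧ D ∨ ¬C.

¬C

¬C ∨ ¬C ∧ D ∨ ¬C
= ¬C ∨ ¬C   [absorption]
= ¬C   [idempotence]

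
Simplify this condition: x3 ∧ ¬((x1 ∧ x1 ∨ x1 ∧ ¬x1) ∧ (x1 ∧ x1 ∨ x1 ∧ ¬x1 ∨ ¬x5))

x3 ∧ ¬x1

x3 ∧ ¬((x1 ∧ x1 ∨ x1 ∧ ¬x1) ∧ (x1 ∧ x1 ∨ x1 ∧ ¬x1 ∨ ¬x5))
= x3 ∧ ¬(x1 ∧ x1 ∨ x1 ∧ ¬x1)   — absorption
= x3 ∧ ¬x1   — distribution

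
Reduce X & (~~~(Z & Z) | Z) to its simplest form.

X & (~~~(Z & Z) | Z)
= X & (~(Z & Z) | Z)   — double negation
= X & (~Z | Z)   — idempotence
= X   — complement / identity

X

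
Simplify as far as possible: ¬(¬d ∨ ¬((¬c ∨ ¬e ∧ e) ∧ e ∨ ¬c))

d ∧ ¬c

¬(¬d ∨ ¬((¬c ∨ ¬e ∧ e) ∧ e ∨ ¬c))
= ¬(¬d ∨ ¬(¬c ∧ e ∨ ¬c))   — complement / identity
= ¬(¬d ∨ ¬¬c)   — absorption
= d ∧ ¬c   — De Morgan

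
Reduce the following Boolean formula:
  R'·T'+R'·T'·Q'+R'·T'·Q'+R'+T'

R'·T'+R'·T'·Q'+R'·T'·Q'+R'+T'
= R'·T'+R'·T'·Q'+R'+T'   — idempotence
= R'·T'+R'+T'   — absorption
= R'+T'   — absorption

R'+T'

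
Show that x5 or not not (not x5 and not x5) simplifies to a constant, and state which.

x5 or not not (not x5 and not x5)
= x5 or not x5 and not x5   [double negation]
= x5 or not x5   [idempotence]
= True   [complement]

True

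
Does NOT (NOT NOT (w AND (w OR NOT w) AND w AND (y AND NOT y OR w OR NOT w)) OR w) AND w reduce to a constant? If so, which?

yes, False

NOT (NOT NOT (w AND (w OR NOT w) AND w AND (y AND NOT y OR w OR NOT w)) OR w) AND w
= NOT (NOT NOT (w AND (w OR NOT w) AND w AND (w OR NOT w)) OR w) AND w
= NOT (w AND (w OR NOT w) AND w AND (w OR NOT w) OR w) AND w
= NOT (w AND (w OR NOT w) OR w) AND w
= NOT (w OR w) AND w
= NOT w AND w
= FALSE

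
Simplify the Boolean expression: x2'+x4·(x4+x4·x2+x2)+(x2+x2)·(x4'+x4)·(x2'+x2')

x2'+x4

x2'+x4·(x4+x4·x2+x2)+(x2+x2)·(x4'+x4)·(x2'+x2')
= x2'+x4·(x4+x2)+(x2+x2)·(x4'+x4)·(x2'+x2')   [absorption]
= x2'+x4+(x2+x2)·(x4'+x4)·(x2'+x2')   [absorption]
= x2'+x4+x2·(x4'+x4)·(x2'+x2')   [idempotence]
= x2'+x4+x2·(x2'+x2')   [complement / identity]
= x2'+x4+x2·x2'   [idempotence]
= x2'+x4   [complement / identity]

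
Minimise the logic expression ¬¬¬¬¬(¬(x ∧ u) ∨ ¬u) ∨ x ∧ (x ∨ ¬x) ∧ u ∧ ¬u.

¬¬¬¬¬(¬(x ∧ u) ∨ ¬u) ∨ x ∧ (x ∨ ¬x) ∧ u ∧ ¬u
= ¬¬¬(¬(x ∧ u) ∨ ¬u) ∨ x ∧ (x ∨ ¬x) ∧ u ∧ ¬u   (double negation)
= ¬¬(x ∧ u ∧ u) ∨ x ∧ (x ∨ ¬x) ∧ u ∧ ¬u   (De Morgan)
= ¬¬(x ∧ u ∧ u) ∨ x ∧ u ∧ ¬u   (complement / identity)
= x ∧ u ∧ u ∨ x ∧ u ∧ ¬u   (double negation)
= x ∧ u   (distribution)

x ∧ u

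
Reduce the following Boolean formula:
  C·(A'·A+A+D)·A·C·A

C·(A'·A+A+D)·A·C·A
= C·(A+D)·A·C·A   (complement / identity)
= C·A·C·A   (absorption)
= C·A   (idempotence)

C·A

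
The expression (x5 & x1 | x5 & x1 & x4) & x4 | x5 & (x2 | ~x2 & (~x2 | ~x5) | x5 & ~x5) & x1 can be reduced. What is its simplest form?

x5 & x1

(x5 & x1 | x5 & x1 & x4) & x4 | x5 & (x2 | ~x2 & (~x2 | ~x5) | x5 & ~x5) & x1
= (x5 & x1 | x5 & x1 & x4) & x4 | x5 & (x2 | ~x2 & (~x2 | ~x5)) & x1   — complement / identity
= (x5 & x1 | x5 & x1 & x4) & x4 | x5 & (x2 | ~x2) & x1   — absorption
= x5 & x1 & x4 | x5 & (x2 | ~x2) & x1   — absorption
= x5 & x1 & x4 | x5 & x1   — complement / identity
= x5 & x1   — absorption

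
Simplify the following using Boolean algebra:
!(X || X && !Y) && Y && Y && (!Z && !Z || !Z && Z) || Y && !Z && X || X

Y && !Z || X

!(X || X && !Y) && Y && Y && (!Z && !Z || !Z && Z) || Y && !Z && X || X
= !(X || X && !Y) && Y && Y && !Z || Y && !Z && X || X
= !X && Y && Y && !Z || Y && !Z && X || X
= !X && Y && !Z || Y && !Z && X || X
= Y && !Z || X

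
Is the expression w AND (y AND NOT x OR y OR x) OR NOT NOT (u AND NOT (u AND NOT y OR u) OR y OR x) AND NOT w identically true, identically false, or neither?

neither

w AND (y AND NOT x OR y OR x) OR NOT NOT (u AND NOT (u AND NOT y OR u) OR y OR x) AND NOT w
= w AND (y AND NOT x OR y OR x) OR NOT NOT (u AND NOT u OR y OR x) AND NOT w   [absorption]
= w AND (y AND NOT x OR y OR x) OR (u AND NOT u OR y OR x) AND NOT w   [double negation]
= w AND (y AND NOT x OR y OR x) OR (y OR x) AND NOT w   [complement / identity]
= w AND (y OR x) OR (y OR x) AND NOT w   [absorption]
= y OR x   [distribution]
This depends on x, y, so it is not a constant.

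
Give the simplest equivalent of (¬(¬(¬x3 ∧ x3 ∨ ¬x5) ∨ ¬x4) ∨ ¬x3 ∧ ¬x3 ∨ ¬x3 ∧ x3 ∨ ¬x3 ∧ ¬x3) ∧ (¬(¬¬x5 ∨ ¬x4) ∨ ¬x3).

¬x5 ∧ x4 ∨ ¬x3

(¬(¬(¬x3 ∧ x3 ∨ ¬x5) ∨ ¬x4) ∨ ¬x3 ∧ ¬x3 ∨ ¬x3 ∧ x3 ∨ ¬x3 ∧ ¬x3) ∧ (¬(¬¬x5 ∨ ¬x4) ∨ ¬x3)
= (¬(¬(¬x3 ∧ x3 ∨ ¬x5) ∨ ¬x4) ∨ ¬x3 ∧ ¬x3 ∨ ¬x3) ∧ (¬(¬¬x5 ∨ ¬x4) ∨ ¬x3)   [distribution]
= (¬(¬¬x5 ∨ ¬x4) ∨ ¬x3 ∧ ¬x3 ∨ ¬x3) ∧ (¬(¬¬x5 ∨ ¬x4) ∨ ¬x3)   [complement / identity]
= (¬(¬¬x5 ∨ ¬x4) ∨ ¬x3 ∨ ¬x3) ∧ (¬(¬¬x5 ∨ ¬x4) ∨ ¬x3)   [idempotence]
= ¬(¬¬x5 ∨ ¬x4) ∨ ¬x3   [absorption]
= ¬x5 ∧ x4 ∨ ¬x3   [De Morgan]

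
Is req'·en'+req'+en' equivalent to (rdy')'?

E1: req'·en'+req'+en'
    = req'+en'   (absorption)
E2: (rdy')'
    = rdy   (double negation)
These differ: at en=0, rdy=0, req=1, E1 = 1 but E2 = 0.

No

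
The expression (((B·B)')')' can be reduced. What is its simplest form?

B'

(((B·B)')')'
= ((B')')'   (idempotence)
= B'   (double negation)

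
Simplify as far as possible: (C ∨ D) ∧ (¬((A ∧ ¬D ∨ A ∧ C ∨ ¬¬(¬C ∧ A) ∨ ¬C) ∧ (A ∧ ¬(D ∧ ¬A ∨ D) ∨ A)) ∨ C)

D ∧ ¬A ∨ C

(C ∨ D) ∧ (¬((A ∧ ¬D ∨ A ∧ C ∨ ¬¬(¬C ∧ A) ∨ ¬C) ∧ (A ∧ ¬(D ∧ ¬A ∨ D) ∨ A)) ∨ C)
= (C ∨ D) ∧ (¬((A ∧ ¬D ∨ A ∧ C ∨ ¬C ∧ A ∨ ¬C) ∧ (A ∧ ¬(D ∧ ¬A ∨ D) ∨ A)) ∨ C)   — double negation
= (C ∨ D) ∧ (¬((A ∧ ¬D ∨ A ∨ ¬C) ∧ (A ∧ ¬(D ∧ ¬A ∨ D) ∨ A)) ∨ C)   — distribution
= (C ∨ D) ∧ (¬((A ∧ ¬D ∨ A ∨ ¬C) ∧ (A ∧ ¬D ∨ A)) ∨ C)   — absorption
= (C ∨ D) ∧ (¬(A ∧ ¬D ∨ A) ∨ C)   — absorption
= D ∧ ¬(A ∧ ¬D ∨ A) ∨ C   — distribution
= D ∧ ¬A ∨ C   — absorption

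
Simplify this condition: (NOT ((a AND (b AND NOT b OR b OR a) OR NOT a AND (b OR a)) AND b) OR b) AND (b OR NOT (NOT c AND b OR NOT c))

b OR c

(NOT ((a AND (b AND NOT b OR b OR a) OR NOT a AND (b OR a)) AND b) OR b) AND (b OR NOT (NOT c AND b OR NOT c))
= (NOT ((a AND (b OR a) OR NOT a AND (b OR a)) AND b) OR b) AND (b OR NOT (NOT c AND b OR NOT c))   — complement / identity
= (NOT ((b OR a) AND b) OR b) AND (b OR NOT (NOT c AND b OR NOT c))   — distribution
= (NOT ((b OR a) AND b) OR b) AND (b OR NOT NOT c)   — absorption
= (NOT b OR b) AND (b OR NOT NOT c)   — absorption
= (NOT b OR b) AND (b OR c)   — double negation
= b OR c   — complement / identity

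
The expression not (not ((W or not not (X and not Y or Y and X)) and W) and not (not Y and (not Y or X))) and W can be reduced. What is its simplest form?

W

not (not ((W or not not (X and not Y or Y and X)) and W) and not (not Y and (not Y or X))) and W
= ((W or not not (X and not Y or Y and X)) and W or not Y and (not Y or X)) and W   (De Morgan)
= ((W or not not X) and W or not Y and (not Y or X)) and W   (distribution)
= ((W or not not X) and W or not Y) and W   (absorption)
= ((W or X) and W or not Y) and W   (double negation)
= (W or not Y) and W   (absorption)
= W   (absorption)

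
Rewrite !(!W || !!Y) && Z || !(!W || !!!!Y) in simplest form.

!(!W || !!Y) && Z || !(!W || !!!!Y)
= !(!W || !!Y) && Z || !(!W || !!Y)   — double negation
= !(!W || !!Y)   — absorption
= W && !Y   — De Morgan

W && !Y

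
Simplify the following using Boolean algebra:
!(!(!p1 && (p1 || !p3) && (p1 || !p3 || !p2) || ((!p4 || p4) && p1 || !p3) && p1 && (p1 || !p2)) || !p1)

!(!(!p1 && (p1 || !p3) && (p1 || !p3 || !p2) || ((!p4 || p4) && p1 || !p3) && p1 && (p1 || !p2)) || !p1)
= !(!(!p1 && (p1 || !p3) || ((!p4 || p4) && p1 || !p3) && p1 && (p1 || !p2)) || !p1)   — absorption
= !(!(!p1 && (p1 || !p3) || ((!p4 || p4) && p1 || !p3) && p1) || !p1)   — absorption
= !(!(!p1 && (p1 || !p3) || (p1 || !p3) && p1) || !p1)   — complement / identity
= !(!(p1 || !p3) || !p1)   — distribution
= (p1 || !p3) && p1   — De Morgan
= p1   — absorption

p1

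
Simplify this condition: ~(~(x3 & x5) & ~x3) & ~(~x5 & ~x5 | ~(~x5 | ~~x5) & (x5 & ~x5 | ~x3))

~(~(x3 & x5) & ~x3) & ~(~x5 & ~x5 | ~(~x5 | ~~x5) & (x5 & ~x5 | ~x3))
= (x3 & x5 | x3) & ~(~x5 & ~x5 | ~(~x5 | ~~x5) & (x5 & ~x5 | ~x3))   — De Morgan
= (x3 & x5 | x3) & ~(~x5 & ~x5 | x5 & ~x5 & (x5 & ~x5 | ~x3))   — De Morgan
= x3 & ~(~x5 & ~x5 | x5 & ~x5 & (x5 & ~x5 | ~x3))   — absorption
= x3 & ~(~x5 & ~x5 | x5 & ~x5)   — absorption
= x3 & ~~x5   — distribution
= x3 & x5   — double negation

x3 & x5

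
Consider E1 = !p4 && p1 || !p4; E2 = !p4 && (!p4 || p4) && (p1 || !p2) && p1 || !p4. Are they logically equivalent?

E1: !p4 && p1 || !p4
    = !p4   — absorption
E2: !p4 && (!p4 || p4) && (p1 || !p2) && p1 || !p4
    = !p4 && (p1 || !p2) && p1 || !p4   — complement / identity
    = !p4 && p1 || !p4   — absorption
    = !p4   — absorption
Both reduce to !p4, so they are equivalent.

Yes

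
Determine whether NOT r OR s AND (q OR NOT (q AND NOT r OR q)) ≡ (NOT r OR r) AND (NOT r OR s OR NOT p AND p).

Yes

E1: NOT r OR s AND (q OR NOT (q AND NOT r OR q))
    = NOT r OR s AND (q OR NOT q)
    = NOT r OR s
E2: (NOT r OR r) AND (NOT r OR s OR NOT p AND p)
    = (NOT r OR r) AND (NOT r OR s)
    = NOT r OR s
Both reduce to NOT r OR s, so they are equivalent.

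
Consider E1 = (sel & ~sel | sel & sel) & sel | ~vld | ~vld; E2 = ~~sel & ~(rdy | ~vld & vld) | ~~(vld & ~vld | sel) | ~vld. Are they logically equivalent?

E1: (sel & ~sel | sel & sel) & sel | ~vld | ~vld
    = sel & sel | ~vld | ~vld
    = sel | ~vld | ~vld
    = sel | ~vld
E2: ~~sel & ~(rdy | ~vld & vld) | ~~(vld & ~vld | sel) | ~vld
    = ~~sel & ~rdy | ~~(vld & ~vld | sel) | ~vld
    = ~~sel & ~rdy | ~~sel | ~vld
    = ~~sel | ~vld
    = sel | ~vld
Both reduce to sel | ~vld, so they are equivalent.

Yes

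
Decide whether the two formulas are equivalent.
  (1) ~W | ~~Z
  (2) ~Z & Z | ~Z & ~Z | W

No

E1: ~W | ~~Z
    = ~W | Z   — double negation
E2: ~Z & Z | ~Z & ~Z | W
    = ~Z | W   — distribution
These differ: at W=1, Z=0, E1 = 0 but E2 = 1.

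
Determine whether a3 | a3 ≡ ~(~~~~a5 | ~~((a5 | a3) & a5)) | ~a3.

E1: a3 | a3
    = a3   (idempotence)
E2: ~(~~~~a5 | ~~((a5 | a3) & a5)) | ~a3
    = ~(~~a5 | ~~((a5 | a3) & a5)) | ~a3   (double negation)
    = ~(~~a5 | ~~a5) | ~a3   (absorption)
    = ~~~a5 | ~a3   (idempotence)
    = ~a5 | ~a3   (double negation)
These differ: at a3=0, a5=1, E1 = 0 but E2 = 1.

No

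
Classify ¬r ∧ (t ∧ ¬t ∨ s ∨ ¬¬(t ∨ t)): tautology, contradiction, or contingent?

¬r ∧ (t ∧ ¬t ∨ s ∨ ¬¬(t ∨ t))
= ¬r ∧ (t ∧ ¬t ∨ s ∨ t ∨ t)   [double negation]
= ¬r ∧ (s ∨ t ∨ t)   [complement / identity]
= ¬r ∧ (s ∨ t)   [idempotence]
This depends on r, s, t, so it is not a constant.

contingent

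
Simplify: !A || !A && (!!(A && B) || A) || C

!A || !A && (!!(A && B) || A) || C
= !A || !A && (A && B || A) || C   [double negation]
= !A || !A && A || C   [absorption]
= !A || C   [complement / identity]

!A || C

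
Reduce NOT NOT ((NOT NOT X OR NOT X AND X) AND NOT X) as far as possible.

NOT NOT ((NOT NOT X OR NOT X AND X) AND NOT X)
= NOT NOT (NOT NOT X AND NOT X)   (complement / identity)
= NOT NOT X AND NOT X   (double negation)
= X AND NOT X   (double negation)
= FALSE   (complement)

FALSE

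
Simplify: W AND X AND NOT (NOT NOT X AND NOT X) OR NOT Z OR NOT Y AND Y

W AND X AND NOT (NOT NOT X AND NOT X) OR NOT Z OR NOT Y AND Y
= W AND X AND NOT (NOT NOT X AND NOT X) OR NOT Z   [complement / identity]
= W AND X AND (NOT X OR X) OR NOT Z   [De Morgan]
= W AND X OR NOT Z   [complement / identity]

W AND X OR NOT Z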